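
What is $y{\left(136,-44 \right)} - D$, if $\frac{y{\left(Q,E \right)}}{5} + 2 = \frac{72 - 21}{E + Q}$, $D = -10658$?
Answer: $\frac{979871}{92} \approx 10651.0$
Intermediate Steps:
$y{\left(Q,E \right)} = -10 + \frac{255}{E + Q}$ ($y{\left(Q,E \right)} = -10 + 5 \frac{72 - 21}{E + Q} = -10 + 5 \frac{51}{E + Q} = -10 + \frac{255}{E + Q}$)
$y{\left(136,-44 \right)} - D = \frac{5 \left(51 - -88 - 272\right)}{-44 + 136} - -10658 = \frac{5 \left(51 + 88 - 272\right)}{92} + 10658 = 5 \cdot \frac{1}{92} \left(-133\right) + 10658 = - \frac{665}{92} + 10658 = \frac{979871}{92}$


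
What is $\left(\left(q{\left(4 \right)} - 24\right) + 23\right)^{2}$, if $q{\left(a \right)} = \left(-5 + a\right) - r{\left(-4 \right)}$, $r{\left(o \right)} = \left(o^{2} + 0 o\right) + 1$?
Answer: $361$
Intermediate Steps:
$r{\left(o \right)} = 1 + o^{2}$ ($r{\left(o \right)} = \left(o^{2} + 0\right) + 1 = o^{2} + 1 = 1 + o^{2}$)
$q{\left(a \right)} = -22 + a$ ($q{\left(a \right)} = \left(-5 + a\right) - \left(1 + \left(-4\right)^{2}\right) = \left(-5 + a\right) - \left(1 + 16\right) = \left(-5 + a\right) - 17 = -22 + a$)
$\left(\left(q{\left(4 \right)} - 24\right) + 23\right)^{2} = \left(\left(\left(-22 + 4\right) - 24\right) + 23\right)^{2} = \left(\left(-18 - 24\right) + 23\right)^{2} = \left(-42 + 23\right)^{2} = \left(-19\right)^{2} = 361$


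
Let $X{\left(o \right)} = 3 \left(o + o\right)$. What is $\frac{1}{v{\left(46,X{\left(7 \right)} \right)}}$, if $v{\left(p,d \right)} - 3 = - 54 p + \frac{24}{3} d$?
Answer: $- \frac{1}{2145} \approx -0.0004662$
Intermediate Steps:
$X{\left(o \right)} = 6 o$ ($X{\left(o \right)} = 3 \cdot 2 o = 6 o$)
$v{\left(p,d \right)} = 3 - 54 p + 8 d$ ($v{\left(p,d \right)} = 3 + \left(- 54 p + \frac{24}{3} d\right) = 3 + \left(- 54 p + 24 \cdot \frac{1}{3} d\right) = 3 + \left(- 54 p + 8 d\right) = 3 - 54 p + 8 d$)
$\frac{1}{v{\left(46,X{\left(7 \right)} \right)}} = \frac{1}{3 - 2484 + 8 \cdot 6 \cdot 7} = \frac{1}{3 - 2484 + 8 \cdot 42} = \frac{1}{3 - 2484 + 336} = \frac{1}{-2145} = - \frac{1}{2145}$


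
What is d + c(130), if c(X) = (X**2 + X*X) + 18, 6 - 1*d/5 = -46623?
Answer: 266963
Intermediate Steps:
d = 233145 (d = 30 - 5*(-46623) = 30 + 233115 = 233145)
c(X) = 18 + 2*X**2 (c(X) = (X**2 + X**2) + 18 = 2*X**2 + 18 = 18 + 2*X**2)
d + c(130) = 233145 + (18 + 2*130**2) = 233145 + (18 + 2*16900) = 233145 + (18 + 33800) = 233145 + 33818 = 266963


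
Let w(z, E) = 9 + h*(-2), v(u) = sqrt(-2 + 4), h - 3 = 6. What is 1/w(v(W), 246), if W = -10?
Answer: -1/9 ≈ -0.11111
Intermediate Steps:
h = 9 (h = 3 + 6 = 9)
v(u) = sqrt(2)
w(z, E) = -9 (w(z, E) = 9 + 9*(-2) = 9 - 18 = -9)
1/w(v(W), 246) = 1/(-9) = -1/9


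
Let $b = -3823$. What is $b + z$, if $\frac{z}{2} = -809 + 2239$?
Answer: $-963$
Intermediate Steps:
$z = 2860$ ($z = 2 \left(-809 + 2239\right) = 2 \cdot 1430 = 2860$)
$b + z = -3823 + 2860 = -963$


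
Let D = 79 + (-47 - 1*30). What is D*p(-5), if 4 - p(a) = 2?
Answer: 4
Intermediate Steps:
D = 2 (D = 79 + (-47 - 30) = 79 - 77 = 2)
p(a) = 2 (p(a) = 4 - 1*2 = 4 - 2 = 2)
D*p(-5) = 2*2 = 4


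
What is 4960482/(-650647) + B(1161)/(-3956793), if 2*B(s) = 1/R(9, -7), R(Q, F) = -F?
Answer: -274786407009811/36042656930994 ≈ -7.6239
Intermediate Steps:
B(s) = 1/14 (B(s) = 1/(2*((-1*(-7)))) = (½)/7 = (½)*(⅐) = 1/14)
4960482/(-650647) + B(1161)/(-3956793) = 4960482/(-650647) + (1/14)/(-3956793) = 4960482*(-1/650647) + (1/14)*(-1/3956793) = -4960482/650647 - 1/55395102 = -274786407009811/36042656930994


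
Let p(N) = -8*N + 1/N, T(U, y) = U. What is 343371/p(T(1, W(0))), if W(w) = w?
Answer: -49053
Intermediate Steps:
p(N) = 1/N - 8*N
343371/p(T(1, W(0))) = 343371/(1/1 - 8*1) = 343371/(1 - 8) = 343371/(-7) = 343371*(-1/7) = -49053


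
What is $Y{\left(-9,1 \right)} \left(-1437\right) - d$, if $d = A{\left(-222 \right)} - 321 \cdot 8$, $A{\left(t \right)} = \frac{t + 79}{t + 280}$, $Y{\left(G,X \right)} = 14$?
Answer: $- \frac{1017757}{58} \approx -17548.0$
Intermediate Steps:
$A{\left(t \right)} = \frac{79 + t}{280 + t}$
$d = - \frac{149087}{58}$ ($d = \frac{79 - 222}{280 - 222} - 321 \cdot 8 = \frac{1}{58} \left(-143\right) - 2568 = - \frac{143}{58} - 2568 = - \frac{149087}{58} \approx -2570.5$)
$Y{\left(-9,1 \right)} \left(-1437\right) - d = 14 \left(-1437\right) - - \frac{149087}{58} = -20118 + \frac{149087}{58} = - \frac{1017757}{58}$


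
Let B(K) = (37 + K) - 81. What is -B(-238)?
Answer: 282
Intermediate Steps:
B(K) = -44 + K
-B(-238) = -(-44 - 238) = -1*(-282) = 282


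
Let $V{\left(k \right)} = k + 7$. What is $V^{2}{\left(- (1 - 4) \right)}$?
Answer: $100$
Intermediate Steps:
$V{\left(k \right)} = 7 + k$
$V^{2}{\left(- (1 - 4) \right)} = \left(7 - \left(1 - 4\right)\right)^{2} = \left(7 - -3\right)^{2} = \left(7 + 3\right)^{2} = 10^{2} = 100$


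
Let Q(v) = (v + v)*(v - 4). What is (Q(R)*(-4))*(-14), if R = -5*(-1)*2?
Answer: 6720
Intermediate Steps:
R = 10 (R = 5*2 = 10)
Q(v) = 2*v*(-4 + v) (Q(v) = (2*v)*(-4 + v) = 2*v*(-4 + v))
(Q(R)*(-4))*(-14) = ((2*10*(-4 + 10))*(-4))*(-14) = ((2*10*6)*(-4))*(-14) = (120*(-4))*(-14) = -480*(-14) = 6720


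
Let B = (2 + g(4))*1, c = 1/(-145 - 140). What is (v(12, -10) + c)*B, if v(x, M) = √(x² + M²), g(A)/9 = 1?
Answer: -11/285 + 22*√61 ≈ 171.79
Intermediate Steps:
g(A) = 9 (g(A) = 9*1 = 9)
c = -1/285 (c = 1/(-285) = -1/285 ≈ -0.0035088)
B = 11 (B = (2 + 9)*1 = 11*1 = 11)
v(x, M) = √(M² + x²)
(v(12, -10) + c)*B = (√((-10)² + 12²) - 1/285)*11 = (√(100 + 144) - 1/285)*11 = (√244 - 1/285)*11 = (2*√61 - 1/285)*11 = (-1/285 + 2*√61)*11 = -11/285 + 22*√61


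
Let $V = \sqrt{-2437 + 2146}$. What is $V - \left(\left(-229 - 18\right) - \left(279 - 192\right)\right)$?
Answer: $334 + i \sqrt{291} \approx 334.0 + 17.059 i$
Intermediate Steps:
$V = i \sqrt{291}$ ($V = \sqrt{-291} = i \sqrt{291} \approx 17.059 i$)
$V - \left(\left(-229 - 18\right) - \left(279 - 192\right)\right) = i \sqrt{291} - \left(\left(-229 - 18\right) - \left(279 - 192\right)\right) = i \sqrt{291} - \left(\left(-229 - 18\right) - 87\right) = i \sqrt{291} - \left(-247 - 87\right) = i \sqrt{291} - -334 = i \sqrt{291} + 334 = 334 + i \sqrt{291}$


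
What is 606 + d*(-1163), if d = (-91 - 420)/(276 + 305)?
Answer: 135197/83 ≈ 1628.9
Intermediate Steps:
d = -73/83 (d = -511/581 = -511*1/581 = -73/83 ≈ -0.87952)
606 + d*(-1163) = 606 - 73/83*(-1163) = 606 + 84899/83 = 135197/83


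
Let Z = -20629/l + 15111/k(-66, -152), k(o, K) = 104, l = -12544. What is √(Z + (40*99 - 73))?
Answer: √174524493/208 ≈ 63.513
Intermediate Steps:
Z = 489025/3328 (Z = -20629/(-12544) + 15111/104 = -20629*(-1/12544) + 15111*(1/104) = 421/256 + 15111/104 = 489025/3328 ≈ 146.94)
√(Z + (40*99 - 73)) = √(489025/3328 + (40*99 - 73)) = √(489025/3328 + (3960 - 73)) = √(489025/3328 + 3887) = √(13424961/3328) = √174524493/208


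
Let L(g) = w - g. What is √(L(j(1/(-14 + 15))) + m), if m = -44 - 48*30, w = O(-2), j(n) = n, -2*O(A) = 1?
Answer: I*√5942/2 ≈ 38.542*I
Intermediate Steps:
O(A) = -½ (O(A) = -½*1 = -½)
w = -½ ≈ -0.50000
L(g) = -½ - g
m = -1484 (m = -44 - 1440 = -1484)
√(L(j(1/(-14 + 15))) + m) = √((-½ - 1/(-14 + 15)) - 1484) = √((-½ - 1/1) - 1484) = √((-½ - 1*1) - 1484) = √((-½ - 1) - 1484) = √(-3/2 - 1484) = √(-2971/2) = I*√5942/2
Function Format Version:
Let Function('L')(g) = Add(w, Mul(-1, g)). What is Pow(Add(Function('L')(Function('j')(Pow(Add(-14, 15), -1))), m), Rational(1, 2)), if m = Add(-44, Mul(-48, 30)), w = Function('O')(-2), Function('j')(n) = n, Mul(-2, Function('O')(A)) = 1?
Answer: Mul(Rational(1, 2), I, Pow(5942, Rational(1, 2))) ≈ Mul(38.542, I)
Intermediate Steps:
Function('O')(A) = Rational(-1, 2) (Function('O')(A) = Mul(Rational(-1, 2), 1) = Rational(-1, 2))
w = Rational(-1, 2) ≈ -0.50000
Function('L')(g) = Add(Rational(-1, 2), Mul(-1, g))
m = -1484 (m = Add(-44, -1440) = -1484)
Pow(Add(Function('L')(Function('j')(Pow(Add(-14, 15), -1))), m), Rational(1, 2)) = Pow(Add(Add(Rational(-1, 2), Mul(-1, Pow(Add(-14, 15), -1))), -1484), Rational(1, 2)) = Pow(Add(Add(Rational(-1, 2), Mul(-1, Pow(1, -1))), -1484), Rational(1, 2)) = Pow(Add(Add(Rational(-1, 2), Mul(-1, 1)), -1484), Rational(1, 2)) = Pow(Add(Add(Rational(-1, 2), -1), -1484), Rational(1, 2)) = Pow(Add(Rational(-3, 2), -1484), Rational(1, 2)) = Pow(Rational(-2971, 2), Rational(1, 2)) = Mul(Rational(1, 2), I, Pow(5942, Rational(1, 2)))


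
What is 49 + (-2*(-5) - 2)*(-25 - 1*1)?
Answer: -159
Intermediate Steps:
49 + (-2*(-5) - 2)*(-25 - 1*1) = 49 + (10 - 2)*(-25 - 1) = 49 + 8*(-26) = 49 - 208 = -159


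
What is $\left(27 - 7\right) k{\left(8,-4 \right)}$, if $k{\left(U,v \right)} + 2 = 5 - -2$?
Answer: $100$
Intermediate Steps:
$k{\left(U,v \right)} = 5$ ($k{\left(U,v \right)} = -2 + \left(5 - -2\right) = -2 + \left(5 + 2\right) = -2 + 7 = 5$)
$\left(27 - 7\right) k{\left(8,-4 \right)} = \left(27 - 7\right) 5 = 20 \cdot 5 = 100$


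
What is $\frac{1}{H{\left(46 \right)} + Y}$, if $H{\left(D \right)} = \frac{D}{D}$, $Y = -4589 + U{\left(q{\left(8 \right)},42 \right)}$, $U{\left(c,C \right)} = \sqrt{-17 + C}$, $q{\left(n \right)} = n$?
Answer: $- \frac{1}{4583} \approx -0.0002182$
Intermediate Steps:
$Y = -4584$ ($Y = -4589 + \sqrt{-17 + 42} = -4589 + \sqrt{25} = -4589 + 5 = -4584$)
$H{\left(D \right)} = 1$
$\frac{1}{H{\left(46 \right)} + Y} = \frac{1}{1 - 4584} = \frac{1}{-4583} = - \frac{1}{4583}$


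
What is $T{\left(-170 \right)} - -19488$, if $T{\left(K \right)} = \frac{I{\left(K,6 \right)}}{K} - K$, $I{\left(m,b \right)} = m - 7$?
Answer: $\frac{3342037}{170} \approx 19659.0$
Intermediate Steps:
$I{\left(m,b \right)} = -7 + m$ ($I{\left(m,b \right)} = m - 7 = -7 + m$)
$T{\left(K \right)} = - K + \frac{-7 + K}{K}$ ($T{\left(K \right)} = \frac{-7 + K}{K} - K = - K + \frac{-7 + K}{K}$)
$T{\left(-170 \right)} - -19488 = \left(1 - -170 - \frac{7}{-170}\right) - -19488 = \left(1 + 170 - - \frac{7}{170}\right) + 19488 = \left(1 + 170 + \frac{7}{170}\right) + 19488 = \frac{29077}{170} + 19488 = \frac{3342037}{170}$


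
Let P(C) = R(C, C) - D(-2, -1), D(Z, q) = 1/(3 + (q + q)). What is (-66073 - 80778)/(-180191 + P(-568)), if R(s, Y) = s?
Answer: 146851/180760 ≈ 0.81241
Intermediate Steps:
D(Z, q) = 1/(3 + 2*q)
P(C) = -1 + C (P(C) = C - 1/(3 + 2*(-1)) = C - 1/(3 - 2) = C - 1/1 = C - 1*1 = C - 1 = -1 + C)
(-66073 - 80778)/(-180191 + P(-568)) = (-66073 - 80778)/(-180191 + (-1 - 568)) = -146851/(-180191 - 569) = -146851/(-180760) = -146851*(-1/180760) = 146851/180760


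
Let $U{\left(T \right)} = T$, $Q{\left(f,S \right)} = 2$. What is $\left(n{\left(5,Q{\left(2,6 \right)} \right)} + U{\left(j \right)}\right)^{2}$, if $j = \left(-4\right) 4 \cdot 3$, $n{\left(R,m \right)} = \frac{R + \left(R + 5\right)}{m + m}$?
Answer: $\frac{31329}{16} \approx 1958.1$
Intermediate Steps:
$n{\left(R,m \right)} = \frac{5 + 2 R}{2 m}$ ($n{\left(R,m \right)} = \frac{R + \left(5 + R\right)}{2 m} = \left(5 + 2 R\right) \frac{1}{2 m} = \frac{5 + 2 R}{2 m}$)
$j = -48$ ($j = \left(-16\right) 3 = -48$)
$\left(n{\left(5,Q{\left(2,6 \right)} \right)} + U{\left(j \right)}\right)^{2} = \left(\frac{\frac{5}{2} + 5}{2} - 48\right)^{2} = \left(\frac{1}{2} \cdot \frac{15}{2} - 48\right)^{2} = \left(\frac{15}{4} - 48\right)^{2} = \left(- \frac{177}{4}\right)^{2} = \frac{31329}{16}$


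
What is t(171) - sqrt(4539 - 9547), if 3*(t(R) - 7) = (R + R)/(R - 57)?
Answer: 8 - 4*I*sqrt(313) ≈ 8.0 - 70.767*I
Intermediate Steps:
t(R) = 7 + 2*R/(3*(-57 + R)) (t(R) = 7 + ((R + R)/(R - 57))/3 = 7 + ((2*R)/(-57 + R))/3 = 7 + (2*R/(-57 + R))/3 = 7 + 2*R/(3*(-57 + R)))
t(171) - sqrt(4539 - 9547) = (-1197 + 23*171)/(3*(-57 + 171)) - sqrt(4539 - 9547) = (1/3)*(-1197 + 3933)/114 - sqrt(-5008) = (1/3)*(1/114)*2736 - 4*I*sqrt(313) = 8 - 4*I*sqrt(313)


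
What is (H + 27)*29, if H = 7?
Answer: 986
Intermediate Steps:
(H + 27)*29 = (7 + 27)*29 = 34*29 = 986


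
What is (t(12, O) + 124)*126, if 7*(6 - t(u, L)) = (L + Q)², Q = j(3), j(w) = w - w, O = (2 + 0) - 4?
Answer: 16308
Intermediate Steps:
O = -2 (O = 2 - 4 = -2)
j(w) = 0
Q = 0
t(u, L) = 6 - L²/7 (t(u, L) = 6 - (L + 0)²/7 = 6 - L²/7)
(t(12, O) + 124)*126 = ((6 - ⅐*(-2)²) + 124)*126 = ((6 - ⅐*4) + 124)*126 = ((6 - 4/7) + 124)*126 = (38/7 + 124)*126 = (906/7)*126 = 16308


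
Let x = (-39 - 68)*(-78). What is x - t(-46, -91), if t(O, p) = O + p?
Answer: 8483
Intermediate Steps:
x = 8346 (x = -107*(-78) = 8346)
x - t(-46, -91) = 8346 - (-46 - 91) = 8346 - 1*(-137) = 8346 + 137 = 8483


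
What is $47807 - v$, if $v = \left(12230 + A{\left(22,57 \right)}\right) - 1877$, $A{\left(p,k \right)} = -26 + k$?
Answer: $37423$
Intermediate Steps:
$v = 10384$ ($v = \left(12230 + \left(-26 + 57\right)\right) - 1877 = \left(12230 + 31\right) - 1877 = 12261 - 1877 = 10384$)
$47807 - v = 47807 - 10384 = 37423$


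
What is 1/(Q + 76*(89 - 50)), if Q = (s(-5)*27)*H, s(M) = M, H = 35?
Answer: -1/1761 ≈ -0.00056786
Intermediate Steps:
Q = -4725 (Q = -5*27*35 = -135*35 = -4725)
1/(Q + 76*(89 - 50)) = 1/(-4725 + 76*(89 - 50)) = 1/(-4725 + 76*39) = 1/(-4725 + 2964) = 1/(-1761) = -1/1761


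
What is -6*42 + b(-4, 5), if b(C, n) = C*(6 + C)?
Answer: -260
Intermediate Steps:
-6*42 + b(-4, 5) = -6*42 - 4*(6 - 4) = -252 - 4*2 = -252 - 8 = -260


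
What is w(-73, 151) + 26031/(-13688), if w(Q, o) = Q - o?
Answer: -3092143/13688 ≈ -225.90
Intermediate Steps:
w(-73, 151) + 26031/(-13688) = (-73 - 1*151) + 26031/(-13688) = (-73 - 151) + 26031*(-1/13688) = -224 - 26031/13688 = -3092143/13688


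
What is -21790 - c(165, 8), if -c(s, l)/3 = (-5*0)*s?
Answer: -21790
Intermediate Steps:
c(s, l) = 0 (c(s, l) = -3*(-5*0)*s = -0*s = -3*0 = 0)
-21790 - c(165, 8) = -21790 - 1*0 = -21790 + 0 = -21790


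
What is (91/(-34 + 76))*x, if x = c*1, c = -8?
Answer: -52/3 ≈ -17.333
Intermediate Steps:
x = -8 (x = -8*1 = -8)
(91/(-34 + 76))*x = (91/(-34 + 76))*(-8) = (91/42)*(-8) = ((1/42)*91)*(-8) = (13/6)*(-8) = -52/3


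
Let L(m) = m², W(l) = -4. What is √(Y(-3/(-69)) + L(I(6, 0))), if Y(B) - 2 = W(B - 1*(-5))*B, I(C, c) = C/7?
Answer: √66378/161 ≈ 1.6002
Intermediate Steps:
I(C, c) = C/7 (I(C, c) = C*(⅐) = C/7)
Y(B) = 2 - 4*B
√(Y(-3/(-69)) + L(I(6, 0))) = √((2 - (-12)/(-69)) + ((⅐)*6)²) = √((2 - (-12)*(-1)/69) + (6/7)²) = √((2 - 4*1/23) + 36/49) = √((2 - 4/23) + 36/49) = √(42/23 + 36/49) = √(2886/1127) = √66378/161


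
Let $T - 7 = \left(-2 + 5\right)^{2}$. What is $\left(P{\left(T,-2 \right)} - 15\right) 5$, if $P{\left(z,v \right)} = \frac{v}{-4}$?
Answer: $- \frac{145}{2} \approx -72.5$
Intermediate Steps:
$T = 16$ ($T = 7 + \left(-2 + 5\right)^{2} = 7 + 3^{2} = 7 + 9 = 16$)
$P{\left(z,v \right)} = - \frac{v}{4}$ ($P{\left(z,v \right)} = v \left(- \frac{1}{4}\right) = - \frac{v}{4}$)
$\left(P{\left(T,-2 \right)} - 15\right) 5 = \left(\left(- \frac{1}{4}\right) \left(-2\right) - 15\right) 5 = \left(\frac{1}{2} - 15\right) 5 = \left(- \frac{29}{2}\right) 5 = - \frac{145}{2}$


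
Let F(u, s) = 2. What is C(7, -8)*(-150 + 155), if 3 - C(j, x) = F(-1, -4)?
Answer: 5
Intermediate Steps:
C(j, x) = 1 (C(j, x) = 3 - 1*2 = 3 - 2 = 1)
C(7, -8)*(-150 + 155) = 1*(-150 + 155) = 1*5 = 5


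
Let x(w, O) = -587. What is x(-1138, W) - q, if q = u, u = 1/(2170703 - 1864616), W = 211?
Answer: -179673070/306087 ≈ -587.00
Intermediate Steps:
u = 1/306087 ≈ 3.2670e-6
q = 1/306087 ≈ 3.2670e-6
x(-1138, W) - q = -587 - 1*1/306087 = -587 - 1/306087 = -179673070/306087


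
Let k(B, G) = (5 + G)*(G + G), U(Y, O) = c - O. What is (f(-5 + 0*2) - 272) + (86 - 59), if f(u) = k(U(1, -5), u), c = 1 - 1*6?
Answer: -245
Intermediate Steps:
c = -5 (c = 1 - 6 = -5)
U(Y, O) = -5 - O
k(B, G) = 2*G*(5 + G) (k(B, G) = (5 + G)*(2*G) = 2*G*(5 + G))
f(u) = 2*u*(5 + u)
(f(-5 + 0*2) - 272) + (86 - 59) = (2*(-5 + 0*2)*(5 + (-5 + 0*2)) - 272) + (86 - 59) = (2*(-5 + 0)*(5 + (-5 + 0)) - 272) + 27 = (2*(-5)*(5 - 5) - 272) + 27 = (2*(-5)*0 - 272) + 27 = (0 - 272) + 27 = -272 + 27 = -245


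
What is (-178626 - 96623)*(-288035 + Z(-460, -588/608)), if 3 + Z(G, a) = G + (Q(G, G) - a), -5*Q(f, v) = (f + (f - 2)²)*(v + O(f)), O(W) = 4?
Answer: -4002970776551487/760 ≈ -5.2671e+12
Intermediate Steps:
Q(f, v) = -(4 + v)*(f + (-2 + f)²)/5 (Q(f, v) = -(f + (f - 2)²)*(v + 4)/5 = -(f + (-2 + f)²)*(4 + v)/5 = -(4 + v)*(f + (-2 + f)²)/5)
Z(G, a) = -3 - a - 4*(-2 + G)²/5 - G²/5 + G/5 - G*(-2 + G)²/5 (Z(G, a) = -3 + (G + ((-4*G/5 - 4*(-2 + G)²/5 - G*G/5 - G*(-2 + G)²/5) - a)) = -3 + (G + ((-4*G/5 - 4*(-2 + G)²/5 - G²/5 - G*(-2 + G)²/5) - a)) = -3 + (G + (-a - 4*G/5 - 4*(-2 + G)²/5 - G²/5 - G*(-2 + G)²/5)) = -3 + (-a - 4*(-2 + G)²/5 - G²/5 + G/5 - G*(-2 + G)²/5) = -3 - a - 4*(-2 + G)²/5 - G²/5 + G/5 - G*(-2 + G)²/5)
(-178626 - 96623)*(-288035 + Z(-460, -588/608)) = (-178626 - 96623)*(-288035 + (-31/5 - (-588)/608 - ⅕*(-460)² - ⅕*(-460)³ + (13/5)*(-460))) = -275249*(-288035 + (-31/5 - (-588)/608 - ⅕*211600 - ⅕*(-97336000) - 1196)) = -275249*(-288035 + (-31/5 - 1*(-147/152) - 42320 + 19467200 - 1196)) = -275249*(-288035 + (-31/5 + 147/152 - 42320 + 19467200 - 1196)) = -275249*(-288035 + 14761995863/760) = -275249*14543089263/760 = -4002970776551487/760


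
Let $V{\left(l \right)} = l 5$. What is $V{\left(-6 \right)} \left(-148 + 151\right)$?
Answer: $-90$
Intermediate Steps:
$V{\left(l \right)} = 5 l$
$V{\left(-6 \right)} \left(-148 + 151\right) = 5 \left(-6\right) \left(-148 + 151\right) = \left(-30\right) 3 = -90$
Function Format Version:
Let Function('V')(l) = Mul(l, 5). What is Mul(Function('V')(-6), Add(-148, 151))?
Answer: -90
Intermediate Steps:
Function('V')(l) = Mul(5, l)
Mul(Function('V')(-6), Add(-148, 151)) = Mul(Mul(5, -6), Add(-148, 151)) = Mul(-30, 3) = -90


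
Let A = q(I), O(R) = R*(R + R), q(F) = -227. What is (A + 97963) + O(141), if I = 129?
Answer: 137498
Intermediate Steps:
O(R) = 2*R**2 (O(R) = R*(2*R) = 2*R**2)
A = -227
(A + 97963) + O(141) = (-227 + 97963) + 2*141**2 = 97736 + 2*19881 = 97736 + 39762 = 137498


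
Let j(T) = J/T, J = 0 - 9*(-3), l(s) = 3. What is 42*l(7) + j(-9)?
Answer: 123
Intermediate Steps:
J = 27 (J = 0 - 3*(-9) = 0 + 27 = 27)
j(T) = 27/T
42*l(7) + j(-9) = 42*3 + 27/(-9) = 126 + 27*(-⅑) = 126 - 3 = 123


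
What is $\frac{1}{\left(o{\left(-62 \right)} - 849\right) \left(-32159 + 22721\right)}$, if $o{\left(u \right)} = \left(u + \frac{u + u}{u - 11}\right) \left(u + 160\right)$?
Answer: $\frac{73}{4656454374} \approx 1.5677 \cdot 10^{-8}$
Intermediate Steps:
$o{\left(u \right)} = \left(160 + u\right) \left(u + \frac{2 u}{-11 + u}\right)$ ($o{\left(u \right)} = \left(u + \frac{2 u}{-11 + u}\right) \left(160 + u\right) = \left(160 + u\right) \left(u + \frac{2 u}{-11 + u}\right)$)
$\frac{1}{\left(o{\left(-62 \right)} - 849\right) \left(-32159 + 22721\right)} = \frac{1}{\left(- \frac{62 \left(-1440 + \left(-62\right)^{2} + 151 \left(-62\right)\right)}{-11 - 62} - 849\right) \left(-32159 + 22721\right)} = \frac{1}{\left(- \frac{62 \left(-1440 + 3844 - 9362\right)}{-73} - 849\right) \left(-9438\right)} = \frac{1}{\left(\left(-62\right) \left(- \frac{1}{73}\right) \left(-6958\right) - 849\right) \left(-9438\right)} = \frac{1}{\left(- \frac{431396}{73} - 849\right) \left(-9438\right)} = \frac{1}{\left(- \frac{493373}{73}\right) \left(-9438\right)} = \frac{1}{\frac{4656454374}{73}} = \frac{73}{4656454374}$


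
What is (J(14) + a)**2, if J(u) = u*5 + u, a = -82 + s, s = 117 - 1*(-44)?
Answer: 26569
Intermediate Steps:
s = 161 (s = 117 + 44 = 161)
a = 79 (a = -82 + 161 = 79)
J(u) = 6*u (J(u) = 5*u + u = 6*u)
(J(14) + a)**2 = (6*14 + 79)**2 = (84 + 79)**2 = 163**2 = 26569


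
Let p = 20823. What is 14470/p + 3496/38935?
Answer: 636186658/810743505 ≈ 0.78470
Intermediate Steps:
14470/p + 3496/38935 = 14470/20823 + 3496/38935 = 636186658/810743505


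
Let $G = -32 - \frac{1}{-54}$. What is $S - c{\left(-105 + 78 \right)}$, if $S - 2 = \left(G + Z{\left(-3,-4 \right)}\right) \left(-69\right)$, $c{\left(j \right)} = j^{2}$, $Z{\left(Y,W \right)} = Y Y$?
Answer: $\frac{15457}{18} \approx 858.72$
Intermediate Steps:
$Z{\left(Y,W \right)} = Y^{2}$
$G = - \frac{1727}{54}$ ($G = -32 - - \frac{1}{54} = -32 + \frac{1}{54} = - \frac{1727}{54} \approx -31.981$)
$S = \frac{28579}{18}$ ($S = 2 + \left(- \frac{1727}{54} + \left(-3\right)^{2}\right) \left(-69\right) = 2 + \left(- \frac{1727}{54} + 9\right) \left(-69\right) = 2 - - \frac{28543}{18} = 2 + \frac{28543}{18} = \frac{28579}{18} \approx 1587.7$)
$S - c{\left(-105 + 78 \right)} = \frac{28579}{18} - \left(-105 + 78\right)^{2} = \frac{28579}{18} - \left(-27\right)^{2} = \frac{28579}{18} - 729 = \frac{15457}{18}$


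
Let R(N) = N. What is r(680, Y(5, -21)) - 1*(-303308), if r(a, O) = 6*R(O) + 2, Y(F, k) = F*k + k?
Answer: 302554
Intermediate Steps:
Y(F, k) = k + F*k
r(a, O) = 2 + 6*O (r(a, O) = 6*O + 2 = 2 + 6*O)
r(680, Y(5, -21)) - 1*(-303308) = (2 + 6*(-21*(1 + 5))) - 1*(-303308) = (2 + 6*(-21*6)) + 303308 = (2 + 6*(-126)) + 303308 = (2 - 756) + 303308 = -754 + 303308 = 302554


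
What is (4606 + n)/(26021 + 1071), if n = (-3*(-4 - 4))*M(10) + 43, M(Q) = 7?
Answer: 4817/27092 ≈ 0.17780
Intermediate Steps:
n = 211 (n = -3*(-4 - 4)*7 + 43 = -3*(-8)*7 + 43 = 24*7 + 43 = 168 + 43 = 211)
(4606 + n)/(26021 + 1071) = (4606 + 211)/(26021 + 1071) = 4817/27092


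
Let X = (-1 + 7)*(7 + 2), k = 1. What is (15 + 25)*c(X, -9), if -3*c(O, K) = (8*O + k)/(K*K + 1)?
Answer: -8660/123 ≈ -70.406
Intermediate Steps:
X = 54 (X = 6*9 = 54)
c(O, K) = -(1 + 8*O)/(3*(1 + K²)) (c(O, K) = -(8*O + 1)/(3*(K*K + 1)) = -(1 + 8*O)/(3*(K² + 1)) = -(1 + 8*O)/(3*(1 + K²)))
(15 + 25)*c(X, -9) = (15 + 25)*((-1 - 8*54)/(3*(1 + (-9)²))) = 40*((-1 - 432)/(3*(1 + 81))) = 40*((⅓)*(-433)/82) = 40*((⅓)*(1/82)*(-433)) = 40*(-433/246) = -8660/123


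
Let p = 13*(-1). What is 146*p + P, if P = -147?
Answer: -2045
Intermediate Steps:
p = -13
146*p + P = 146*(-13) - 147 = -1898 - 147 = -2045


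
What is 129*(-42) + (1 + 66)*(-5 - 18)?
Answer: -6959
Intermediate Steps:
129*(-42) + (1 + 66)*(-5 - 18) = -5418 + 67*(-23) = -5418 - 1541 = -6959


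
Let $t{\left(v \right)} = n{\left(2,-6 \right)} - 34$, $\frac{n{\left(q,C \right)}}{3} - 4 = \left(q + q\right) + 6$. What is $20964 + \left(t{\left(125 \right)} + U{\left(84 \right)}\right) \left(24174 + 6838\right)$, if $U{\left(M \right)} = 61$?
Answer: $2160792$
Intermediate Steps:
$n{\left(q,C \right)} = 30 + 6 q$ ($n{\left(q,C \right)} = 12 + 3 \left(\left(q + q\right) + 6\right) = 12 + 3 \left(2 q + 6\right) = 12 + 3 \left(6 + 2 q\right) = 12 + \left(18 + 6 q\right) = 30 + 6 q$)
$t{\left(v \right)} = 8$ ($t{\left(v \right)} = \left(30 + 6 \cdot 2\right) - 34 = \left(30 + 12\right) - 34 = 42 - 34 = 8$)
$20964 + \left(t{\left(125 \right)} + U{\left(84 \right)}\right) \left(24174 + 6838\right) = 20964 + \left(8 + 61\right) \left(24174 + 6838\right) = 20964 + 69 \cdot 31012 = 20964 + 2139828 = 2160792$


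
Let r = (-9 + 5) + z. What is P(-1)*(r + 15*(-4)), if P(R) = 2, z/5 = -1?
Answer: -138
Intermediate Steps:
z = -5 (z = 5*(-1) = -5)
r = -9 (r = (-9 + 5) - 5 = -4 - 5 = -9)
P(-1)*(r + 15*(-4)) = 2*(-9 + 15*(-4)) = 2*(-9 - 60) = 2*(-69) = -138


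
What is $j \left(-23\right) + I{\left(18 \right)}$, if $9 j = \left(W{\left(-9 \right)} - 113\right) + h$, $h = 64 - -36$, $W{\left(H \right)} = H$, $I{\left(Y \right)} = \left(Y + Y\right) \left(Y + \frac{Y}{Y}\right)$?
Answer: $\frac{6662}{9} \approx 740.22$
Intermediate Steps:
$I{\left(Y \right)} = 2 Y \left(1 + Y\right)$ ($I{\left(Y \right)} = 2 Y \left(Y + 1\right) = 2 Y \left(1 + Y\right)$)
$h = 100$ ($h = 64 + 36 = 100$)
$j = - \frac{22}{9}$ ($j = \frac{\left(-9 - 113\right) + 100}{9} = \frac{-122 + 100}{9} = \frac{1}{9} \left(-22\right) = - \frac{22}{9} \approx -2.4444$)
$j \left(-23\right) + I{\left(18 \right)} = \left(- \frac{22}{9}\right) \left(-23\right) + 2 \cdot 18 \left(1 + 18\right) = \frac{506}{9} + 2 \cdot 18 \cdot 19 = \frac{506}{9} + 684 = \frac{6662}{9}$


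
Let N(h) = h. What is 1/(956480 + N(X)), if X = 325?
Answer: 1/956805 ≈ 1.0451e-6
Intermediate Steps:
1/(956480 + N(X)) = 1/(956480 + 325) = 1/956805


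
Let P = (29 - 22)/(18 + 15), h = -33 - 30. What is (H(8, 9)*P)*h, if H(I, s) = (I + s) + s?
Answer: -3822/11 ≈ -347.45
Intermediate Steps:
H(I, s) = I + 2*s
h = -63
P = 7/33 ≈ 0.21212
(H(8, 9)*P)*h = ((8 + 2*9)*(7/33))*(-63) = ((8 + 18)*(7/33))*(-63) = (26*(7/33))*(-63) = (182/33)*(-63) = -3822/11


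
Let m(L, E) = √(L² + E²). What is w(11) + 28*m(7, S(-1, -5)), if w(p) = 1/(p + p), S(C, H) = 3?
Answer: 1/22 + 28*√58 ≈ 213.29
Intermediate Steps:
w(p) = 1/(2*p)
m(L, E) = √(E² + L²)
w(11) + 28*m(7, S(-1, -5)) = (½)/11 + 28*√(3² + 7²) = (½)*(1/11) + 28*√(9 + 49) = 1/22 + 28*√58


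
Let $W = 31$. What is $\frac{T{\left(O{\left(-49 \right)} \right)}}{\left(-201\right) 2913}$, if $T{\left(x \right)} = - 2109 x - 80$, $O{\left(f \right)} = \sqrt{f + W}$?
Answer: $\frac{80}{585513} + \frac{703 i \sqrt{2}}{65057} \approx 0.00013663 + 0.015282 i$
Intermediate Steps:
$O{\left(f \right)} = \sqrt{31 + f}$ ($O{\left(f \right)} = \sqrt{f + 31} = \sqrt{31 + f}$)
$T{\left(x \right)} = -80 - 2109 x$
$\frac{T{\left(O{\left(-49 \right)} \right)}}{\left(-201\right) 2913} = \frac{-80 - 2109 \sqrt{31 - 49}}{\left(-201\right) 2913} = \frac{-80 - 2109 \sqrt{-18}}{-585513} = \left(-80 - 2109 \cdot 3 i \sqrt{2}\right) \left(- \frac{1}{585513}\right) = \left(-80 - 6327 i \sqrt{2}\right) \left(- \frac{1}{585513}\right) = \frac{80}{585513} + \frac{703 i \sqrt{2}}{65057}$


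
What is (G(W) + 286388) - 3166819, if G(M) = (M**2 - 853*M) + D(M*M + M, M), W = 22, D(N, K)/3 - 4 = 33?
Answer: -2898602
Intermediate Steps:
D(N, K) = 111 (D(N, K) = 12 + 3*33 = 12 + 99 = 111)
G(M) = 111 + M**2 - 853*M (G(M) = (M**2 - 853*M) + 111 = 111 + M**2 - 853*M)
(G(W) + 286388) - 3166819 = ((111 + 22**2 - 853*22) + 286388) - 3166819 = ((111 + 484 - 18766) + 286388) - 3166819 = (-18171 + 286388) - 3166819 = 268217 - 3166819 = -2898602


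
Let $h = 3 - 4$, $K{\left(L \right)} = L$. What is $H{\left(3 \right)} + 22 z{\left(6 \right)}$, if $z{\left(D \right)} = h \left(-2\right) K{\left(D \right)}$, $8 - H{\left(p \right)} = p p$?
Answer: $263$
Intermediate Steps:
$h = -1$ ($h = 3 - 4 = -1$)
$H{\left(p \right)} = 8 - p^{2}$ ($H{\left(p \right)} = 8 - p p = 8 - p^{2}$)
$z{\left(D \right)} = 2 D$ ($z{\left(D \right)} = \left(-1\right) \left(-2\right) D = 2 D$)
$H{\left(3 \right)} + 22 z{\left(6 \right)} = \left(8 - 3^{2}\right) + 22 \cdot 2 \cdot 6 = \left(8 - 9\right) + 22 \cdot 12 = \left(8 - 9\right) + 264 = -1 + 264 = 263$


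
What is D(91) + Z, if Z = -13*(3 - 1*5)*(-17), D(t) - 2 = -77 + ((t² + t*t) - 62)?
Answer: 15983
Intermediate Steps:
D(t) = -137 + 2*t² (D(t) = 2 + (-77 + ((t² + t*t) - 62)) = 2 + (-77 + ((t² + t²) - 62)) = 2 + (-77 + (2*t² - 62)) = 2 + (-77 + (-62 + 2*t²)) = 2 + (-139 + 2*t²) = -137 + 2*t²)
Z = -442 (Z = -13*(3 - 5)*(-17) = -13*(-2)*(-17) = 26*(-17) = -442)
D(91) + Z = (-137 + 2*91²) - 442 = (-137 + 2*8281) - 442 = (-137 + 16562) - 442 = 16425 - 442 = 15983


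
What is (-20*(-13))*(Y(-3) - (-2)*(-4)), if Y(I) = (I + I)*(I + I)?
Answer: 7280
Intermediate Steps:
Y(I) = 4*I² (Y(I) = (2*I)*(2*I) = 4*I²)
(-20*(-13))*(Y(-3) - (-2)*(-4)) = (-20*(-13))*(4*(-3)² - (-2)*(-4)) = 260*(4*9 - 1*8) = 260*(36 - 8) = 260*28 = 7280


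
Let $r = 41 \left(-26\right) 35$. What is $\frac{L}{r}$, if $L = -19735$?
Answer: $\frac{3947}{7462} \approx 0.52895$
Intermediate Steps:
$r = -37310$ ($r = \left(-1066\right) 35 = -37310$)
$\frac{L}{r} = - \frac{19735}{-37310} = \left(-19735\right) \left(- \frac{1}{37310}\right) = \frac{3947}{7462}$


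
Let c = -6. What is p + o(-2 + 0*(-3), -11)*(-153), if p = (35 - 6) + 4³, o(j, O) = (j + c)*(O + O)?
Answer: -26835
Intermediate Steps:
o(j, O) = 2*O*(-6 + j) (o(j, O) = (j - 6)*(O + O) = (-6 + j)*(2*O) = 2*O*(-6 + j))
p = 93 (p = 29 + 64 = 93)
p + o(-2 + 0*(-3), -11)*(-153) = 93 + (2*(-11)*(-6 + (-2 + 0*(-3))))*(-153) = 93 + (2*(-11)*(-6 + (-2 + 0)))*(-153) = 93 + (2*(-11)*(-6 - 2))*(-153) = 93 + (2*(-11)*(-8))*(-153) = 93 + 176*(-153) = 93 - 26928 = -26835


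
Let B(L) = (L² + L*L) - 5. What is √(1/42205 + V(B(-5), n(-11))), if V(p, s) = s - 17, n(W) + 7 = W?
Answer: I*√62344128670/42205 ≈ 5.9161*I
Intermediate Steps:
n(W) = -7 + W
B(L) = -5 + 2*L² (B(L) = (L² + L²) - 5 = 2*L² - 5 = -5 + 2*L²)
V(p, s) = -17 + s
√(1/42205 + V(B(-5), n(-11))) = √(1/42205 + (-17 + (-7 - 11))) = √(1/42205 + (-17 - 18)) = √(1/42205 - 35) = √(-1477174/42205) = I*√62344128670/42205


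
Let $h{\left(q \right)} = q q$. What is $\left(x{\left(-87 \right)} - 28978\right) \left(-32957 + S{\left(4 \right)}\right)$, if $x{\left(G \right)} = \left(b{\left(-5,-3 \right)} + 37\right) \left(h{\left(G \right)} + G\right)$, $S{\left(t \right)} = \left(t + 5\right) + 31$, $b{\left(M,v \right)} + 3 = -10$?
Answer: $-4956971030$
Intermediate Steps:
$b{\left(M,v \right)} = -13$ ($b{\left(M,v \right)} = -3 - 10 = -13$)
$h{\left(q \right)} = q^{2}$
$S{\left(t \right)} = 36 + t$ ($S{\left(t \right)} = \left(5 + t\right) + 31 = 36 + t$)
$x{\left(G \right)} = 24 G + 24 G^{2}$ ($x{\left(G \right)} = \left(-13 + 37\right) \left(G^{2} + G\right) = 24 \left(G + G^{2}\right) = 24 G + 24 G^{2}$)
$\left(x{\left(-87 \right)} - 28978\right) \left(-32957 + S{\left(4 \right)}\right) = \left(24 \left(-87\right) \left(1 - 87\right) - 28978\right) \left(-32957 + \left(36 + 4\right)\right) = \left(24 \left(-87\right) \left(-86\right) - 28978\right) \left(-32957 + 40\right) = \left(179568 - 28978\right) \left(-32917\right) = 150590 \left(-32917\right) = -4956971030$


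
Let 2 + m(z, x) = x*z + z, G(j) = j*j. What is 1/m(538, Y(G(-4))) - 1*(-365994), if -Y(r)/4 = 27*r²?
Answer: 5443826963471/14874088 ≈ 3.6599e+5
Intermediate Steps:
G(j) = j²
Y(r) = -108*r²
m(z, x) = -2 + z + x*z (m(z, x) = -2 + (x*z + z) = -2 + (z + x*z) = -2 + z + x*z)
1/m(538, Y(G(-4))) - 1*(-365994) = 1/(-2 + 538 - 108*((-4)²)²*538) - 1*(-365994) = 1/(-2 + 538 - 108*16²*538) + 365994 = 1/(-2 + 538 - 108*256*538) + 365994 = 1/(-2 + 538 - 27648*538) + 365994 = 1/(-2 + 538 - 14874624) + 365994 = 1/(-14874088) + 365994 = -1/14874088 + 365994 = 5443826963471/14874088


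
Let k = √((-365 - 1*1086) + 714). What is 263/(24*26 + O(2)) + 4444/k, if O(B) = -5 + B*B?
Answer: 263/623 - 404*I*√737/67 ≈ 0.42215 - 163.7*I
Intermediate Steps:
O(B) = -5 + B²
k = I*√737 (k = √((-365 - 1086) + 714) = √(-1451 + 714) = √(-737) = I*√737 ≈ 27.148*I)
263/(24*26 + O(2)) + 4444/k = 263/(24*26 + (-5 + 2²)) + 4444/((I*√737)) = 263/(624 + (-5 + 4)) + 4444*(-I*√737/737) = 263/(624 - 1) - 404*I*√737/67 = 263/623 - 404*I*√737/67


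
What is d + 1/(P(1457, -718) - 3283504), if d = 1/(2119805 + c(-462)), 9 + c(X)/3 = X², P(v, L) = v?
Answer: 521937/9058810745170 ≈ 5.7616e-8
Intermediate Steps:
c(X) = -27 + 3*X²
d = 1/2760110 (d = 1/(2119805 + (-27 + 3*(-462)²)) = 1/(2119805 + (-27 + 3*213444)) = 1/(2119805 + (-27 + 640332)) = 1/(2119805 + 640305) = 1/2760110 ≈ 3.6230e-7)
d + 1/(P(1457, -718) - 3283504) = 1/2760110 + 1/(1457 - 3283504) = 1/2760110 + 1/(-3282047) = 1/2760110 - 1/3282047 = 521937/9058810745170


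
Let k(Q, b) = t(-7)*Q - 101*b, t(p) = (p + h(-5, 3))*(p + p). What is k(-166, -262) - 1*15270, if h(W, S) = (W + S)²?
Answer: 4220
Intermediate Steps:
h(W, S) = (S + W)²
t(p) = 2*p*(4 + p) (t(p) = (p + (3 - 5)²)*(p + p) = (p + (-2)²)*(2*p) = (p + 4)*(2*p) = (4 + p)*(2*p) = 2*p*(4 + p))
k(Q, b) = -101*b + 42*Q (k(Q, b) = (2*(-7)*(4 - 7))*Q - 101*b = (2*(-7)*(-3))*Q - 101*b = 42*Q - 101*b = -101*b + 42*Q)
k(-166, -262) - 1*15270 = (-101*(-262) + 42*(-166)) - 1*15270 = (26462 - 6972) - 15270 = 19490 - 15270 = 4220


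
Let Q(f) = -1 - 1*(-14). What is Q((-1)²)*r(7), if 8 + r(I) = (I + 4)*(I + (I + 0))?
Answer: 1898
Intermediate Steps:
r(I) = -8 + 2*I*(4 + I) (r(I) = -8 + (I + 4)*(I + (I + 0)) = -8 + (4 + I)*(I + I) = -8 + (4 + I)*(2*I) = -8 + 2*I*(4 + I))
Q(f) = 13 (Q(f) = -1 + 14 = 13)
Q((-1)²)*r(7) = 13*(-8 + 2*7² + 8*7) = 13*(-8 + 2*49 + 56) = 13*(-8 + 98 + 56) = 13*146 = 1898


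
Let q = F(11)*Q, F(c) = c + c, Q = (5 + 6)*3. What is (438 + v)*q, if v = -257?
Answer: 131406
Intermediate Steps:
Q = 33 (Q = 11*3 = 33)
F(c) = 2*c
q = 726 (q = (2*11)*33 = 22*33 = 726)
(438 + v)*q = (438 - 257)*726 = 181*726 = 131406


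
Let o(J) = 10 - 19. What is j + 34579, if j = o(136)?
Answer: 34570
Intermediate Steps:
o(J) = -9
j = -9
j + 34579 = -9 + 34579 = 34570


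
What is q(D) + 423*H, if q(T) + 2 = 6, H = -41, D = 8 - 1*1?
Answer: -17339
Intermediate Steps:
D = 7 (D = 8 - 1 = 7)
q(T) = 4 (q(T) = -2 + 6 = 4)
q(D) + 423*H = 4 + 423*(-41) = 4 - 17343 = -17339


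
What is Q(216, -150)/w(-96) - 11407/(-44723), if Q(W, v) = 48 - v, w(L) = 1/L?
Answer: -850083377/44723 ≈ -19008.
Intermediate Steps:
Q(216, -150)/w(-96) - 11407/(-44723) = (48 - 1*(-150))/(1/(-96)) - 11407/(-44723) = (48 + 150)/(-1/96) - 11407*(-1/44723) = 198*(-96) + 11407/44723 = -19008 + 11407/44723 = -850083377/44723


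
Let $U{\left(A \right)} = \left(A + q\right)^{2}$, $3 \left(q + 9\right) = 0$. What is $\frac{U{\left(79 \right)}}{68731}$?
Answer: $\frac{4900}{68731} \approx 0.071292$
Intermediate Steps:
$q = -9$ ($q = -9 + \frac{1}{3} \cdot 0 = -9 + 0 = -9$)
$U{\left(A \right)} = \left(-9 + A\right)^{2}$ ($U{\left(A \right)} = \left(A - 9\right)^{2} = \left(-9 + A\right)^{2}$)
$\frac{U{\left(79 \right)}}{68731} = \frac{\left(-9 + 79\right)^{2}}{68731} = 70^{2} \cdot \frac{1}{68731} = 4900 \cdot \frac{1}{68731} = \frac{4900}{68731}$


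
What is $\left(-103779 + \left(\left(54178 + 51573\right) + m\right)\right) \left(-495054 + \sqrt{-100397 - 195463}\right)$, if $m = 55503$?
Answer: $-28453228650 + 114950 i \sqrt{73965} \approx -2.8453 \cdot 10^{10} + 3.1262 \cdot 10^{7} i$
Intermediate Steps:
$\left(-103779 + \left(\left(54178 + 51573\right) + m\right)\right) \left(-495054 + \sqrt{-100397 - 195463}\right) = \left(-103779 + \left(\left(54178 + 51573\right) + 55503\right)\right) \left(-495054 + \sqrt{-100397 - 195463}\right) = \left(-103779 + \left(105751 + 55503\right)\right) \left(-495054 + \sqrt{-295860}\right) = \left(-103779 + 161254\right) \left(-495054 + 2 i \sqrt{73965}\right) = 57475 \left(-495054 + 2 i \sqrt{73965}\right) = -28453228650 + 114950 i \sqrt{73965}$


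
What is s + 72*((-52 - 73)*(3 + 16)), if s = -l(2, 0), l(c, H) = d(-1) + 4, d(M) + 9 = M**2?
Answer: -170996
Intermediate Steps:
d(M) = -9 + M**2
l(c, H) = -4 (l(c, H) = (-9 + (-1)**2) + 4 = (-9 + 1) + 4 = -8 + 4 = -4)
s = 4 (s = -1*(-4) = 4)
s + 72*((-52 - 73)*(3 + 16)) = 4 + 72*((-52 - 73)*(3 + 16)) = 4 + 72*(-125*19) = 4 + 72*(-2375) = 4 - 171000 = -170996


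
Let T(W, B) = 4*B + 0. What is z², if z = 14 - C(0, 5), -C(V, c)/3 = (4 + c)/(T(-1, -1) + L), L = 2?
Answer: ¼ ≈ 0.25000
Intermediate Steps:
T(W, B) = 4*B
C(V, c) = 6 + 3*c/2 (C(V, c) = -3*(4 + c)/(4*(-1) + 2) = -3*(4 + c)/(-4 + 2) = -3*(4 + c)/(-2) = -3*(4 + c)*(-1)/2 = -3*(-2 - c/2) = 6 + 3*c/2)
z = ½ (z = 14 - (6 + (3/2)*5) = 14 - (6 + 15/2) = 14 - 1*27/2 = 14 - 27/2 = ½ ≈ 0.50000)
z² = (½)² = ¼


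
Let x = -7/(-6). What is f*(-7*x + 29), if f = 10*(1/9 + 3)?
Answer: 17500/27 ≈ 648.15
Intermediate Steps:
x = 7/6 (x = -7*(-⅙) = 7/6 ≈ 1.1667)
f = 280/9 (f = 10*(⅑ + 3) = 10*(28/9) = 280/9 ≈ 31.111)
f*(-7*x + 29) = 280*(-7*7/6 + 29)/9 = 280*(-49/6 + 29)/9 = (280/9)*(125/6) = 17500/27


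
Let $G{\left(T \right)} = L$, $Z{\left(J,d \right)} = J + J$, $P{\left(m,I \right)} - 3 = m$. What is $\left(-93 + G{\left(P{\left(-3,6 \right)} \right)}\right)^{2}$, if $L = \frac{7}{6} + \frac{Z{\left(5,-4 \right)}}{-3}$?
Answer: $\frac{326041}{36} \approx 9056.7$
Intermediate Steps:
$P{\left(m,I \right)} = 3 + m$
$Z{\left(J,d \right)} = 2 J$
$L = - \frac{13}{6}$ ($L = \frac{7}{6} + \frac{2 \cdot 5}{-3} = 7 \cdot \frac{1}{6} + 10 \left(- \frac{1}{3}\right) = \frac{7}{6} - \frac{10}{3} = - \frac{13}{6} \approx -2.1667$)
$G{\left(T \right)} = - \frac{13}{6}$
$\left(-93 + G{\left(P{\left(-3,6 \right)} \right)}\right)^{2} = \left(-93 - \frac{13}{6}\right)^{2} = \left(- \frac{571}{6}\right)^{2} = \frac{326041}{36}$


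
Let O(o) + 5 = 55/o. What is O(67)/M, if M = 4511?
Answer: -280/302237 ≈ -0.00092643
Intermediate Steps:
O(o) = -5 + 55/o
O(67)/M = (-5 + 55/67)/4511 = (-5 + 55*(1/67))*(1/4511) = (-5 + 55/67)*(1/4511) = -280/67*1/4511 = -280/302237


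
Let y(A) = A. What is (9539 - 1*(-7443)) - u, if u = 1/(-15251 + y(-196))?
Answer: 262320955/15447 ≈ 16982.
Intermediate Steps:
u = -1/15447 (u = 1/(-15251 - 196) = 1/(-15447) = -1/15447 ≈ -6.4738e-5)
(9539 - 1*(-7443)) - u = (9539 - 1*(-7443)) - 1*(-1/15447) = (9539 + 7443) + 1/15447 = 16982 + 1/15447 = 262320955/15447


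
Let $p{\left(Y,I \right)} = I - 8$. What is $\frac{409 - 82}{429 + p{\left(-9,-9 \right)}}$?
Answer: $\frac{327}{412} \approx 0.79369$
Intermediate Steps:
$p{\left(Y,I \right)} = -8 + I$ ($p{\left(Y,I \right)} = I - 8 = -8 + I$)
$\frac{409 - 82}{429 + p{\left(-9,-9 \right)}} = \frac{409 - 82}{429 - 17} = \frac{327}{429 - 17} = \frac{327}{412}$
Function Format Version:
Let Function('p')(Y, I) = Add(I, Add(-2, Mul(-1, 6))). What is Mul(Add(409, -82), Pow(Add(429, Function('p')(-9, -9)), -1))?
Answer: Rational(327, 412) ≈ 0.79369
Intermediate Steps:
Function('p')(Y, I) = Add(-8, I) (Function('p')(Y, I) = Add(I, Add(-2, -6)) = Add(I, -8) = Add(-8, I))
Mul(Add(409, -82), Pow(Add(429, Function('p')(-9, -9)), -1)) = Mul(Add(409, -82), Pow(Add(429, Add(-8, -9)), -1)) = Mul(327, Pow(Add(429, -17), -1)) = Mul(327, Pow(412, -1)) = Mul(327, Rational(1, 412)) = Rational(327, 412)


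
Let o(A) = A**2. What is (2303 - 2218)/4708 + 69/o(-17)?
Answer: 349417/1360612 ≈ 0.25681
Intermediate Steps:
(2303 - 2218)/4708 + 69/o(-17) = (2303 - 2218)/4708 + 69/((-17)**2) = 85*(1/4708) + 69/289 = 85/4708 + 69*(1/289) = 85/4708 + 69/289 = 349417/1360612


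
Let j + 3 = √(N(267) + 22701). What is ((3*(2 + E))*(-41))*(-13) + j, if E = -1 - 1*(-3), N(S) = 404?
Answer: 6393 + √23105 ≈ 6545.0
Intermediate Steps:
E = 2 (E = -1 + 3 = 2)
j = -3 + √23105 (j = -3 + √(404 + 22701) = -3 + √23105 ≈ 149.00)
((3*(2 + E))*(-41))*(-13) + j = ((3*(2 + 2))*(-41))*(-13) + (-3 + √23105) = ((3*4)*(-41))*(-13) + (-3 + √23105) = (12*(-41))*(-13) + (-3 + √23105) = -492*(-13) + (-3 + √23105) = 6396 + (-3 + √23105) = 6393 + √23105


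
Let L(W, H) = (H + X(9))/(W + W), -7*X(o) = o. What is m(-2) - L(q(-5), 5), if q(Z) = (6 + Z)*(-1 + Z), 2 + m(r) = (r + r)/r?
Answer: 13/42 ≈ 0.30952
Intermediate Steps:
X(o) = -o/7
m(r) = 0 (m(r) = -2 + (r + r)/r = -2 + (2*r)/r = -2 + 2 = 0)
q(Z) = (-1 + Z)*(6 + Z)
L(W, H) = (-9/7 + H)/(2*W) (L(W, H) = (H - 1/7*9)/(W + W) = (H - 9/7)/((2*W)) = (-9/7 + H)*(1/(2*W)) = (-9/7 + H)/(2*W))
m(-2) - L(q(-5), 5) = 0 - (-9 + 7*5)/(14*(-6 + (-5)**2 + 5*(-5))) = 0 - (-9 + 35)/(14*(-6 + 25 - 25)) = 0 - 26/(14*(-6)) = 0 - (-1)*26/(14*6) = 0 - 1*(-13/42) = 0 + 13/42 = 13/42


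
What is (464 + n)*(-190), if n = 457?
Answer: -174990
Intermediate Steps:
(464 + n)*(-190) = (464 + 457)*(-190) = 921*(-190) = -174990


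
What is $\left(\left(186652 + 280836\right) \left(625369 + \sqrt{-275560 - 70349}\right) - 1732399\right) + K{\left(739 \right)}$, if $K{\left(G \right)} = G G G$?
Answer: $292754354092 + 467488 i \sqrt{345909} \approx 2.9275 \cdot 10^{11} + 2.7495 \cdot 10^{8} i$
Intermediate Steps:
$K{\left(G \right)} = G^{3}$ ($K{\left(G \right)} = G^{2} G = G^{3}$)
$\left(\left(186652 + 280836\right) \left(625369 + \sqrt{-275560 - 70349}\right) - 1732399\right) + K{\left(739 \right)} = \left(\left(186652 + 280836\right) \left(625369 + \sqrt{-275560 - 70349}\right) - 1732399\right) + 739^{3} = \left(467488 \left(625369 + \sqrt{-345909}\right) - 1732399\right) + 403583419 = \left(467488 \left(625369 + i \sqrt{345909}\right) - 1732399\right) + 403583419 = \left(\left(292352503072 + 467488 i \sqrt{345909}\right) - 1732399\right) + 403583419 = \left(292350770673 + 467488 i \sqrt{345909}\right) + 403583419 = 292754354092 + 467488 i \sqrt{345909}$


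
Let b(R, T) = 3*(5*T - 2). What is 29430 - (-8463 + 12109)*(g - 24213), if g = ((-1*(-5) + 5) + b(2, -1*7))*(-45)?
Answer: 71738958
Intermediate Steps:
b(R, T) = -6 + 15*T (b(R, T) = 3*(-2 + 5*T) = -6 + 15*T)
g = 4545 (g = ((-1*(-5) + 5) + (-6 + 15*(-1*7)))*(-45) = ((5 + 5) + (-6 + 15*(-7)))*(-45) = (10 + (-6 - 105))*(-45) = (10 - 111)*(-45) = -101*(-45) = 4545)
29430 - (-8463 + 12109)*(g - 24213) = 29430 - (-8463 + 12109)*(4545 - 24213) = 29430 - 3646*(-19668) = 29430 - 1*(-71709528) = 29430 + 71709528 = 71738958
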